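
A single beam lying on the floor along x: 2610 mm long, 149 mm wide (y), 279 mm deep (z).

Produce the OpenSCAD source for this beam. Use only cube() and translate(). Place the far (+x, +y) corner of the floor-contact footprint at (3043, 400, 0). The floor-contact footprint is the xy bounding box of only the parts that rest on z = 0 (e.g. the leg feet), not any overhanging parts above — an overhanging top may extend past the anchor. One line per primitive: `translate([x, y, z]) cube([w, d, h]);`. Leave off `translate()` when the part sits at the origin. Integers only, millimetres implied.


translate([433, 251, 0]) cube([2610, 149, 279]);


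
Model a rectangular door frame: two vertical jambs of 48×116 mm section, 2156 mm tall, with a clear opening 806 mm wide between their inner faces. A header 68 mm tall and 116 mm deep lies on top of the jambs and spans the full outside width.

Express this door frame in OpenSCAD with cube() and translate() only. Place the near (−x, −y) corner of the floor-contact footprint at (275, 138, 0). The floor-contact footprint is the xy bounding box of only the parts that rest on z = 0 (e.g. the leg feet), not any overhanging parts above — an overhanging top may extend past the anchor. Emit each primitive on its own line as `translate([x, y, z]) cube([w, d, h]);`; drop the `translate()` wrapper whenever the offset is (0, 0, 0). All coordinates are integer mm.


translate([275, 138, 0]) cube([48, 116, 2156]);
translate([1129, 138, 0]) cube([48, 116, 2156]);
translate([275, 138, 2156]) cube([902, 116, 68]);


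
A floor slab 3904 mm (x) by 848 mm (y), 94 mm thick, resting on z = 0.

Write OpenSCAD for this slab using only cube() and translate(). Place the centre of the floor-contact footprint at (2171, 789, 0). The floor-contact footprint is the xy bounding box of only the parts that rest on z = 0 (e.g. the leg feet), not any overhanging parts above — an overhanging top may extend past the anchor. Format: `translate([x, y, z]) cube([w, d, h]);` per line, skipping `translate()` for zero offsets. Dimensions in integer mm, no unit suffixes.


translate([219, 365, 0]) cube([3904, 848, 94]);


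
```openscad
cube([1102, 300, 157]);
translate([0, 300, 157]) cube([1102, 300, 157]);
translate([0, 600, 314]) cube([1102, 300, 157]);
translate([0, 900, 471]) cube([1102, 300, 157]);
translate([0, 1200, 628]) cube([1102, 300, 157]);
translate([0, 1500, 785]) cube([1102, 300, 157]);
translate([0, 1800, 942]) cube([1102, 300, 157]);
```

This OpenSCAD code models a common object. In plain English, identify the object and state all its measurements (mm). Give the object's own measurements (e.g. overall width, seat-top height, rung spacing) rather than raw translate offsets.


A straight staircase of 7 solid steps. Each step is 1102 mm wide (x), 300 mm deep (y, the going) and 157 mm tall (the rise). The first step rests on the floor; each subsequent step sits one going further in +y and one rise higher in +z, directly behind and above the previous step with no overlap.


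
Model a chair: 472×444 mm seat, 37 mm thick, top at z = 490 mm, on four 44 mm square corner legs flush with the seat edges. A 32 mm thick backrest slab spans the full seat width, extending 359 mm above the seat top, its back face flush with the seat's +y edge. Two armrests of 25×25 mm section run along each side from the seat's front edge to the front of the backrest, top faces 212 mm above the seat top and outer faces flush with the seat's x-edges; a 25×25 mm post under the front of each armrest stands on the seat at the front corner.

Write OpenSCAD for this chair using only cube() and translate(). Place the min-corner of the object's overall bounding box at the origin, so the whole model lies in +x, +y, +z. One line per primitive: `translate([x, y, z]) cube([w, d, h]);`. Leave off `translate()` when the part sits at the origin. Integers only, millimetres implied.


// leg_h = 490 - 37 = 453
// arm post h = 212 - 25 = 187
translate([0, 0, 453]) cube([472, 444, 37]);
cube([44, 44, 453]);
translate([428, 0, 0]) cube([44, 44, 453]);
translate([0, 400, 0]) cube([44, 44, 453]);
translate([428, 400, 0]) cube([44, 44, 453]);
translate([0, 412, 490]) cube([472, 32, 359]);
translate([0, 0, 677]) cube([25, 412, 25]);
translate([447, 0, 677]) cube([25, 412, 25]);
translate([0, 0, 490]) cube([25, 25, 187]);
translate([447, 0, 490]) cube([25, 25, 187]);


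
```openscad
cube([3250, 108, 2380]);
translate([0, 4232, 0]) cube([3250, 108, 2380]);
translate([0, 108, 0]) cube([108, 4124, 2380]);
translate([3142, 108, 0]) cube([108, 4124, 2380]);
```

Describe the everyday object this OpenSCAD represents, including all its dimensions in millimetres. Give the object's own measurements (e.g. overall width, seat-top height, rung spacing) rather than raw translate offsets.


The wall frame of a small rectangular building: four walls, each 2380 mm tall and 108 mm thick, enclosing a footprint 3250 mm (x) by 4340 mm (y) outside-to-outside, with no floor or roof. The front and back walls (the −y and +y sides) span the full width; the two side walls fit between them.


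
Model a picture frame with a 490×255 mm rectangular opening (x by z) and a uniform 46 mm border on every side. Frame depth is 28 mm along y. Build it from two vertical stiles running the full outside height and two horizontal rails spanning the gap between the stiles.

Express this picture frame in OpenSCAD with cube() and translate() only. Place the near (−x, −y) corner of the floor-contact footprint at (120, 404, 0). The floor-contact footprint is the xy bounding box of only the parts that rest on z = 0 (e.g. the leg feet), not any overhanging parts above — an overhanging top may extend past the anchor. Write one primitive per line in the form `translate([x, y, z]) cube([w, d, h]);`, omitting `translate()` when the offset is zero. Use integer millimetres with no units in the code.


translate([120, 404, 0]) cube([46, 28, 347]);
translate([656, 404, 0]) cube([46, 28, 347]);
translate([166, 404, 0]) cube([490, 28, 46]);
translate([166, 404, 301]) cube([490, 28, 46]);


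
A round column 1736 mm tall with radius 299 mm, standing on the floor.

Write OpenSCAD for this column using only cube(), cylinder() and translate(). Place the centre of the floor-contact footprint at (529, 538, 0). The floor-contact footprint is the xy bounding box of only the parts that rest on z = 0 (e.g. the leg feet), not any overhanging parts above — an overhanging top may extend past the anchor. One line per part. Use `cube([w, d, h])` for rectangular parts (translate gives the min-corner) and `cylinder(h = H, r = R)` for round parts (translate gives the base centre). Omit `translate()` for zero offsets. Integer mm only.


translate([529, 538, 0]) cylinder(h = 1736, r = 299);


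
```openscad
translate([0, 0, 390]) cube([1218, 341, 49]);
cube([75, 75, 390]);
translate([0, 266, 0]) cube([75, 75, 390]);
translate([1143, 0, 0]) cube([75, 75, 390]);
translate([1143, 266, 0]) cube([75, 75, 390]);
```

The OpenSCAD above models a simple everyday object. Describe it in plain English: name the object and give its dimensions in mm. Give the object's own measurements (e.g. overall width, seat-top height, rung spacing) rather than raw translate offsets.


A bench: a 1218×341 mm seat slab, 49 mm thick, top at z = 439 mm, on four 75×75 mm square legs flush with the seat corners and standing on z = 0.


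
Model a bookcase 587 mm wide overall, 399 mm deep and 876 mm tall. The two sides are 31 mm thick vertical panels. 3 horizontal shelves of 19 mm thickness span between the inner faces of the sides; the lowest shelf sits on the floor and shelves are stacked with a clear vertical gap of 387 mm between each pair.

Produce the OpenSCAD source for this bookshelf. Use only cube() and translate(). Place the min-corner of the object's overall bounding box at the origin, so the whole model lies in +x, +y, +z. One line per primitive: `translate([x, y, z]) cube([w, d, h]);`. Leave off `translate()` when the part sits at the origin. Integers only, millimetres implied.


cube([31, 399, 876]);
translate([556, 0, 0]) cube([31, 399, 876]);
translate([31, 0, 0]) cube([525, 399, 19]);
translate([31, 0, 406]) cube([525, 399, 19]);
translate([31, 0, 812]) cube([525, 399, 19]);


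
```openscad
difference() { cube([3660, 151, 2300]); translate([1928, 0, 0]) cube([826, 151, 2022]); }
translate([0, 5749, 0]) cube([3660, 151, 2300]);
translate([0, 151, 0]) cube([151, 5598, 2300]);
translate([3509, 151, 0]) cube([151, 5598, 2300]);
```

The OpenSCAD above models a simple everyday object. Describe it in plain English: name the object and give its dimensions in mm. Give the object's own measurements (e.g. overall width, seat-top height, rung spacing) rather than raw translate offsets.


A single room: four walls, each 2300 mm tall and 151 mm thick, enclosing an outside footprint 3660×5900 mm (x × y), no floor or roof. The front and back walls (−y and +y sides) run the full x-width; the side walls fit between their inner faces. A door opening 826 mm wide and 2022 mm tall is cut through the front wall from the floor up, its −x edge 1928 mm from the wall's −x end.


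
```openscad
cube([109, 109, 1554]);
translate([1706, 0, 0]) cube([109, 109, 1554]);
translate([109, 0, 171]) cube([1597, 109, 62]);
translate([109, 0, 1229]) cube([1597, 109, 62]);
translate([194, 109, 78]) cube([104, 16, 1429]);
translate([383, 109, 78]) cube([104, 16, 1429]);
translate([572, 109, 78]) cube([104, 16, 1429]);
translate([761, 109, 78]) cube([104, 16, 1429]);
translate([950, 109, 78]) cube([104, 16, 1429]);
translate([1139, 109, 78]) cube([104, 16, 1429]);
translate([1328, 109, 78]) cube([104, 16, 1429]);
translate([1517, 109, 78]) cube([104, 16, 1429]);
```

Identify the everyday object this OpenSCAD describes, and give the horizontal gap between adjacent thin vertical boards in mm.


A fence section. The picket gap is 85 mm.

Two posts, two rails, 8 pickets — a fence section. Span 1597 mm holds 8 pickets of 104 mm with 9 equal gaps: ⌊(1597 − 8·104) / 9⌋ = 85 mm.


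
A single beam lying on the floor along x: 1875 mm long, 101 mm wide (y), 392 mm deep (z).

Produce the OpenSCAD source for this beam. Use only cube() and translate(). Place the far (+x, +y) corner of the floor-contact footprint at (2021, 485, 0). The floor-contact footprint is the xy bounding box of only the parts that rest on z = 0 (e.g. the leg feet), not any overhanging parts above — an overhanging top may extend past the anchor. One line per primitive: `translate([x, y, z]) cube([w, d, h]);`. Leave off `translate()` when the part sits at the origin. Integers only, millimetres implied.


translate([146, 384, 0]) cube([1875, 101, 392]);


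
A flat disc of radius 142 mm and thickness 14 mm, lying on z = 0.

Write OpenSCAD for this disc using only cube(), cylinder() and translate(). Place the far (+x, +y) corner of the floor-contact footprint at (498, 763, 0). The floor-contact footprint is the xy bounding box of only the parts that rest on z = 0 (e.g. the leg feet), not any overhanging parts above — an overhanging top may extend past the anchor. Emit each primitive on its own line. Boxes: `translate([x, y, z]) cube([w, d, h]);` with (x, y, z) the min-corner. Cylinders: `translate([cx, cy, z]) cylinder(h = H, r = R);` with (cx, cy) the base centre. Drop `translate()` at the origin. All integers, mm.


translate([356, 621, 0]) cylinder(h = 14, r = 142);


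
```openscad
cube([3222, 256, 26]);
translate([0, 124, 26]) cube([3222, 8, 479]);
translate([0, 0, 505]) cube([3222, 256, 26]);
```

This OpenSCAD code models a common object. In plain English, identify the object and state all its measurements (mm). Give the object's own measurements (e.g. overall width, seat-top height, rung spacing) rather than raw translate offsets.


An I-beam lying along x, 3222 mm long. Overall section height 531 mm. Two flanges 256 mm wide (y) and 26 mm thick, one on the floor and one at the top; a web 8 mm thick runs between them, centred on the flange width.


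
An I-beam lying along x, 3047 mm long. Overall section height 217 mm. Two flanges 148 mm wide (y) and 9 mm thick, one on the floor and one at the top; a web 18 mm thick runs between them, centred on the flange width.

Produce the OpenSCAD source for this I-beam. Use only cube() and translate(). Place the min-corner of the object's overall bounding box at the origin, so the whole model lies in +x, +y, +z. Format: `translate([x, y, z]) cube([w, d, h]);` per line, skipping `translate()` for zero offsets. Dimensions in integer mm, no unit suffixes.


cube([3047, 148, 9]);
translate([0, 65, 9]) cube([3047, 18, 199]);
translate([0, 0, 208]) cube([3047, 148, 9]);


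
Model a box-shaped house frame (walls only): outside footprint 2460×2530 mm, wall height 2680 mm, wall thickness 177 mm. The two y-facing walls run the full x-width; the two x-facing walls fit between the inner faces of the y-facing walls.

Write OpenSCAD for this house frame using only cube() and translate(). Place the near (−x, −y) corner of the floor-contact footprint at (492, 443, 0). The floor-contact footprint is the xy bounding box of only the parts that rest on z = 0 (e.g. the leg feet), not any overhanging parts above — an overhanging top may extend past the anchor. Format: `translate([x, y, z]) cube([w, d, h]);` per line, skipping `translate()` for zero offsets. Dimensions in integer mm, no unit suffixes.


translate([492, 443, 0]) cube([2460, 177, 2680]);
translate([492, 2796, 0]) cube([2460, 177, 2680]);
translate([492, 620, 0]) cube([177, 2176, 2680]);
translate([2775, 620, 0]) cube([177, 2176, 2680]);


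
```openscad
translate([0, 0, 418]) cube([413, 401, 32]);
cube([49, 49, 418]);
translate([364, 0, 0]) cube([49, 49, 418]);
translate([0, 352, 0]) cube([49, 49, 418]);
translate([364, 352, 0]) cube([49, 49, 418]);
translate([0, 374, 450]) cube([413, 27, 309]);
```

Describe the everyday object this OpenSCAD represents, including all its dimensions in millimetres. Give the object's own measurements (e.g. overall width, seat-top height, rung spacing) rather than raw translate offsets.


A chair. The seat is a 413×401×32 mm slab with its top at z = 450 mm, on four 49×49 mm corner legs (flush with the seat edges, standing on z = 0). A flat backrest 27 mm thick, 309 mm tall, spans the full seat width and rises from the seat top along its +y edge, rear face flush with the rear of the seat.


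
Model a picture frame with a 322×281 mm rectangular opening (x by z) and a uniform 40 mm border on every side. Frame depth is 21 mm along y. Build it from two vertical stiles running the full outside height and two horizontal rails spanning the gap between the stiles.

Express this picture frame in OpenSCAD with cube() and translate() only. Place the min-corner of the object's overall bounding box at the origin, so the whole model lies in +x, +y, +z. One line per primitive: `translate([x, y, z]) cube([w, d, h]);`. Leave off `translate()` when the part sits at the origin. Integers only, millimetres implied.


cube([40, 21, 361]);
translate([362, 0, 0]) cube([40, 21, 361]);
translate([40, 0, 0]) cube([322, 21, 40]);
translate([40, 0, 321]) cube([322, 21, 40]);


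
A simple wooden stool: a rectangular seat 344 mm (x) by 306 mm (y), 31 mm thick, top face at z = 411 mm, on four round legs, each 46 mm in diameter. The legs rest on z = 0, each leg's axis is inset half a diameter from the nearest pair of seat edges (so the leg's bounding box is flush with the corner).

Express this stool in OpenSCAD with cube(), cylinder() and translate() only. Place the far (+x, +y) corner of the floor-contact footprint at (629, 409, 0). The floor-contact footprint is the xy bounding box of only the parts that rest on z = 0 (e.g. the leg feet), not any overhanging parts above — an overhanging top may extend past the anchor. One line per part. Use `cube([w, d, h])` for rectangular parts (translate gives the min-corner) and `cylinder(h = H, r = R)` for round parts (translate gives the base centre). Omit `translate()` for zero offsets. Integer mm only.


translate([285, 103, 380]) cube([344, 306, 31]);
translate([308, 126, 0]) cylinder(h = 380, r = 23);
translate([606, 126, 0]) cylinder(h = 380, r = 23);
translate([308, 386, 0]) cylinder(h = 380, r = 23);
translate([606, 386, 0]) cylinder(h = 380, r = 23);


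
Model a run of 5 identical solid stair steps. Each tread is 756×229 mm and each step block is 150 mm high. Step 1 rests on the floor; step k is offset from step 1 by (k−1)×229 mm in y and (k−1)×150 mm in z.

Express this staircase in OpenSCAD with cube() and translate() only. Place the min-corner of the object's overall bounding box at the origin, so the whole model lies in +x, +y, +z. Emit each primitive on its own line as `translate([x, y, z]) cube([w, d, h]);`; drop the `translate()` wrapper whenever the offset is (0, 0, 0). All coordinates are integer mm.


cube([756, 229, 150]);
translate([0, 229, 150]) cube([756, 229, 150]);
translate([0, 458, 300]) cube([756, 229, 150]);
translate([0, 687, 450]) cube([756, 229, 150]);
translate([0, 916, 600]) cube([756, 229, 150]);


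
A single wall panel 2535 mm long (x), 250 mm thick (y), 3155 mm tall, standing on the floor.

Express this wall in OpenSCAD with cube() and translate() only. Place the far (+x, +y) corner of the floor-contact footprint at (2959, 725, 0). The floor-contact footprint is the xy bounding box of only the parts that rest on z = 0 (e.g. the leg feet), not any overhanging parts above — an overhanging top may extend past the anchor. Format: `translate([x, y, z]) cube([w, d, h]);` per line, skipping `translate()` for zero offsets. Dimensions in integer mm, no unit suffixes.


translate([424, 475, 0]) cube([2535, 250, 3155]);


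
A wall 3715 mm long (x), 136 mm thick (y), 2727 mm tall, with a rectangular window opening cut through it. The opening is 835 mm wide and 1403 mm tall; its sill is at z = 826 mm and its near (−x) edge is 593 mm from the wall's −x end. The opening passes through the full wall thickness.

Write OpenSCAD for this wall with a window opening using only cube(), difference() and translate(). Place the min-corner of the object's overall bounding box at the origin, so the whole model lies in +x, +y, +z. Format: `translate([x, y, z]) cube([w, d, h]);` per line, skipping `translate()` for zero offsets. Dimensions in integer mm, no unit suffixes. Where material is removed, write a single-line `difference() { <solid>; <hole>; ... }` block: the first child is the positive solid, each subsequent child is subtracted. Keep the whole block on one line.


difference() { cube([3715, 136, 2727]); translate([593, 0, 826]) cube([835, 136, 1403]); }


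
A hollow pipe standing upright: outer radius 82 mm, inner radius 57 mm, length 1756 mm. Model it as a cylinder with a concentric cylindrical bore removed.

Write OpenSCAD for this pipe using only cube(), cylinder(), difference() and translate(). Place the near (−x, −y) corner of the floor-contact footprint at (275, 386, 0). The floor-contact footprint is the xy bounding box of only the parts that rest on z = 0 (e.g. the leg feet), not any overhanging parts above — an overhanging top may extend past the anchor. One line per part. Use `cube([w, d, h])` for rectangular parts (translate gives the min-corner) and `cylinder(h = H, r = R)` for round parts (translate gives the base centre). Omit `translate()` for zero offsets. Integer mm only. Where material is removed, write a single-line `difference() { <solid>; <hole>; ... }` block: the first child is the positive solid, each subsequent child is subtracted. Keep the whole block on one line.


difference() { translate([357, 468, 0]) cylinder(h = 1756, r = 82); translate([357, 468, 0]) cylinder(h = 1756, r = 57); }


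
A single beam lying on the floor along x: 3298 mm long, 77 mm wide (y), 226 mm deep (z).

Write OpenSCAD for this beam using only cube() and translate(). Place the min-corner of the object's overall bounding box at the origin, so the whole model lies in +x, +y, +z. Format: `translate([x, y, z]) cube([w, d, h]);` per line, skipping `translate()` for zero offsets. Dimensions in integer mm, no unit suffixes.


cube([3298, 77, 226]);


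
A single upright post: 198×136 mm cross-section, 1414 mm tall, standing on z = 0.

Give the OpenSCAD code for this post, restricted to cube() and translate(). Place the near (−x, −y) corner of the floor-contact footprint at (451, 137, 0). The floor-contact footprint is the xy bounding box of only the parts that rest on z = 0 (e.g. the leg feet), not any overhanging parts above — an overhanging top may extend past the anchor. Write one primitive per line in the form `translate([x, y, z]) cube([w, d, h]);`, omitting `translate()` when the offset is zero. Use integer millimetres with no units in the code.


translate([451, 137, 0]) cube([198, 136, 1414]);


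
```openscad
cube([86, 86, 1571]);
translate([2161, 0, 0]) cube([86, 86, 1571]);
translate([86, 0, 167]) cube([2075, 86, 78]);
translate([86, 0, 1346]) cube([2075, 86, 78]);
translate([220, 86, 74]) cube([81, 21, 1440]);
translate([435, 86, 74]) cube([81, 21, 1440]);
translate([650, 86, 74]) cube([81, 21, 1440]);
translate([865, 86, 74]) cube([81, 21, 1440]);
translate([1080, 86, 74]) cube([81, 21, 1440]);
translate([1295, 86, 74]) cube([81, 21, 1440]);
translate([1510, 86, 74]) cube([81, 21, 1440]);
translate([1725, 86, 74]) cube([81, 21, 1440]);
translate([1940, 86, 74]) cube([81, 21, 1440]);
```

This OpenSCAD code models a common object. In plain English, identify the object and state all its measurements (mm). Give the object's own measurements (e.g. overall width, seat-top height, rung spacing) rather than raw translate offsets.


A fence section. Two 86×86 mm posts, 1571 mm tall, stand on the floor with a clear span of 2075 mm between their inner faces. Two horizontal rails of 86×78 mm section span the gap between the posts with their undersides at z = 167 mm and z = 1346 mm, flush with the posts' −y face. 9 pickets, each 81 mm wide, 21 mm thick and 1440 mm tall, are fixed to the +y face of the rails with their bottoms at z = 74 mm, spaced across the span with a 134 mm gap after the −x post and between neighbouring pickets, with 140 mm left before the +x post.


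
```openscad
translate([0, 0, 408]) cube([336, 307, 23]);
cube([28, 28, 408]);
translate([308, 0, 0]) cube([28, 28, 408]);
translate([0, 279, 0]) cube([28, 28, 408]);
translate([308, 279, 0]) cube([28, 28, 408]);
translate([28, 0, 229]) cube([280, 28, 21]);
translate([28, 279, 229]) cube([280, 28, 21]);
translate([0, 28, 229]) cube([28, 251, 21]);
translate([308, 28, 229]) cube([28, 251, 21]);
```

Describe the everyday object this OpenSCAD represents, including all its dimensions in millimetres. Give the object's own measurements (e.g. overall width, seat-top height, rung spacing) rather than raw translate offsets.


A simple wooden stool: a rectangular seat 336 mm (x) by 307 mm (y), 23 mm thick, top face at z = 431 mm, on four square legs, each 28×28 mm in cross-section. The legs rest on z = 0, each flush with a corner of the seat. Four stretchers, 28 mm wide and 21 mm tall, connect adjacent legs with their undersides at z = 229 mm, each running between the inner faces of the legs it joins and aligned with the legs' outer faces on the other axis.


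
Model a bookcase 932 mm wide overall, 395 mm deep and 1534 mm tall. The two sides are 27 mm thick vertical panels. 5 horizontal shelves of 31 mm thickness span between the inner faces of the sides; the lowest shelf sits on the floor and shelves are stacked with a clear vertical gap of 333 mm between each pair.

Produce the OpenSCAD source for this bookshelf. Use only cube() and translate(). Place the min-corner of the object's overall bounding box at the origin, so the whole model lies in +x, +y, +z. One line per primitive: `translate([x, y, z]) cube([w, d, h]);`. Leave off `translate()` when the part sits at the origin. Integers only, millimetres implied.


cube([27, 395, 1534]);
translate([905, 0, 0]) cube([27, 395, 1534]);
translate([27, 0, 0]) cube([878, 395, 31]);
translate([27, 0, 364]) cube([878, 395, 31]);
translate([27, 0, 728]) cube([878, 395, 31]);
translate([27, 0, 1092]) cube([878, 395, 31]);
translate([27, 0, 1456]) cube([878, 395, 31]);


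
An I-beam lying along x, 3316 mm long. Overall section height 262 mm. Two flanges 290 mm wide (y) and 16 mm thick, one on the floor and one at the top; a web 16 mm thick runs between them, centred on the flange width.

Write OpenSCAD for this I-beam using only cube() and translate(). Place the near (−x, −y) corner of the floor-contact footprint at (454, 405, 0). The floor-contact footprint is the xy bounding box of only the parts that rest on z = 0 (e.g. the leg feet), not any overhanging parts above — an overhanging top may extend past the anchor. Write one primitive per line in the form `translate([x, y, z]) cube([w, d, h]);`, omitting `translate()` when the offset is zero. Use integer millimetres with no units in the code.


translate([454, 405, 0]) cube([3316, 290, 16]);
translate([454, 542, 16]) cube([3316, 16, 230]);
translate([454, 405, 246]) cube([3316, 290, 16]);


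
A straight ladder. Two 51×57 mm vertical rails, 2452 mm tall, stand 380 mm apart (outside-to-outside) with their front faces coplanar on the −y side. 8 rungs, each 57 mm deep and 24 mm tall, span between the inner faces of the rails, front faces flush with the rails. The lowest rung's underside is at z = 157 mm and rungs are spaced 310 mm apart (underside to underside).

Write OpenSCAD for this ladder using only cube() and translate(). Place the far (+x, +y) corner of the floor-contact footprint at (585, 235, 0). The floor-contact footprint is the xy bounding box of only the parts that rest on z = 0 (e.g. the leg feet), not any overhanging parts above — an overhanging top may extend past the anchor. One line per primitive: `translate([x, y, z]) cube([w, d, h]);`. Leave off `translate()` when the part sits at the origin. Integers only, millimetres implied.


translate([205, 178, 0]) cube([51, 57, 2452]);
translate([534, 178, 0]) cube([51, 57, 2452]);
translate([256, 178, 157]) cube([278, 57, 24]);
translate([256, 178, 467]) cube([278, 57, 24]);
translate([256, 178, 777]) cube([278, 57, 24]);
translate([256, 178, 1087]) cube([278, 57, 24]);
translate([256, 178, 1397]) cube([278, 57, 24]);
translate([256, 178, 1707]) cube([278, 57, 24]);
translate([256, 178, 2017]) cube([278, 57, 24]);
translate([256, 178, 2327]) cube([278, 57, 24]);


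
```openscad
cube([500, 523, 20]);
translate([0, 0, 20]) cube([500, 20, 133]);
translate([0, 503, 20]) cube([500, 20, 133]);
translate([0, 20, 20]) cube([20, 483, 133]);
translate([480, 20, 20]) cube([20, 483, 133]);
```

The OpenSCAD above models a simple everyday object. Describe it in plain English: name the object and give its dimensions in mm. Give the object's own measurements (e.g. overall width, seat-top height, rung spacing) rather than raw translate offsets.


An open-topped rectangular box: outside dimensions 500×523×153 mm, with a uniform wall and base thickness of 20 mm. The base is a full 500×523 slab on the floor; four walls sit on top of the base. The front and back walls (the −y and +y sides) span the full width; the two side walls fit between them.


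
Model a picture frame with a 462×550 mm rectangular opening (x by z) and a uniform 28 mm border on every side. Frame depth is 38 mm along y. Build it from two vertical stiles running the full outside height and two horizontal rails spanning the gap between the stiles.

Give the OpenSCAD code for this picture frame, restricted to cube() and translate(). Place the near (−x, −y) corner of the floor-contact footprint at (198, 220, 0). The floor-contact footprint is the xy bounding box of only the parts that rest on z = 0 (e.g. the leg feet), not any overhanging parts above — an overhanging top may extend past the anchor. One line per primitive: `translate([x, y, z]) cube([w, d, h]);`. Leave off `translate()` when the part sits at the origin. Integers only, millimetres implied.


translate([198, 220, 0]) cube([28, 38, 606]);
translate([688, 220, 0]) cube([28, 38, 606]);
translate([226, 220, 0]) cube([462, 38, 28]);
translate([226, 220, 578]) cube([462, 38, 28]);


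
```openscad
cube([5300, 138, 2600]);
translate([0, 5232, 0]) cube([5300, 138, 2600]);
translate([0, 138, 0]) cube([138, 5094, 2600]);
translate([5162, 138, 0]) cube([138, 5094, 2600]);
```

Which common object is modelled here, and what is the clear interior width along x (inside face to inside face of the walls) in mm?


A house (or room) frame. The interior width is 5024 mm.

Four 2600 mm walls enclosing a rectangle with no floor or roof — a room or house frame. Outside width is 5300 mm and wall thickness is 138 mm, so the interior width is 5300 − 2 × 138 = 5024 mm.


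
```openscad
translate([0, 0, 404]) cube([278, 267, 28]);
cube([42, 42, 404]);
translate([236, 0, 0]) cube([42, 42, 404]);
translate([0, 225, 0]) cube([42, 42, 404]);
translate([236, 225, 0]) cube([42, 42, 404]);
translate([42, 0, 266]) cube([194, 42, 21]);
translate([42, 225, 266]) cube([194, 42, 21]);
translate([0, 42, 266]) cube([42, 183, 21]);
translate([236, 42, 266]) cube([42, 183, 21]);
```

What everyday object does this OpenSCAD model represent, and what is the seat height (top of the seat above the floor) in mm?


A stool. The seat height is 432 mm.

A 278×267×28 slab at z = 404 on four corner posts — a stool. The seat top is 404 + 28 = 432 mm.


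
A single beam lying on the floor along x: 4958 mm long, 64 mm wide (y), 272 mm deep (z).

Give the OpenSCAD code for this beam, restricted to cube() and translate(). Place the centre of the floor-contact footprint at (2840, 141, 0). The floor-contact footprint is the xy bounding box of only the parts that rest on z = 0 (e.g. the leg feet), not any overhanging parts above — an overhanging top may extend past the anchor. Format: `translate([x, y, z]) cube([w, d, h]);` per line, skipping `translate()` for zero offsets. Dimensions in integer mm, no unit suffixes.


translate([361, 109, 0]) cube([4958, 64, 272]);


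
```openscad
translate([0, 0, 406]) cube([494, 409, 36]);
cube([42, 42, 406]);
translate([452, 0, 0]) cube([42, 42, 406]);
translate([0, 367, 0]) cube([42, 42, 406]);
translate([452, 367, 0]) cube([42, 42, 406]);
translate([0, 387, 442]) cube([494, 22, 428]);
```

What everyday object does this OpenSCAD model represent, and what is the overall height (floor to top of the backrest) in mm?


A chair. The overall height is 870 mm.

A slab on four corner posts with a tall panel at the back — a chair. The seat slab sits at z = 406 with thickness 36, and the 428 mm backrest starts at the seat top, so the overall height is 406 + 36 + 428 = 870 mm.


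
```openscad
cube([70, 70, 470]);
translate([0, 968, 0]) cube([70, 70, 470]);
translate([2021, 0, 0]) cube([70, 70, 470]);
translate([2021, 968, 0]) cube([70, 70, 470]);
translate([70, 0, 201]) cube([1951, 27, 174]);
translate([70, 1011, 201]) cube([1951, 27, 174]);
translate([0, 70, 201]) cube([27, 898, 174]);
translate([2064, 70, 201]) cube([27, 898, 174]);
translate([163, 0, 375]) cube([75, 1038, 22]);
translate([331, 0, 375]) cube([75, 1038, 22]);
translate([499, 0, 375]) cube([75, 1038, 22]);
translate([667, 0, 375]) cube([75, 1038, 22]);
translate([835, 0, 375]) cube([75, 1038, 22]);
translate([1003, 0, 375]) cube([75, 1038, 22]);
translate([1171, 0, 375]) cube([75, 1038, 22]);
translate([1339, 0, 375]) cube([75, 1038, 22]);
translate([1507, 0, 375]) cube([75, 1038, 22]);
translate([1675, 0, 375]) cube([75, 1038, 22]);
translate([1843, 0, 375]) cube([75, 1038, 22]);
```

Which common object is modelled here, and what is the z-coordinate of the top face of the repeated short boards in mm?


A bed frame. The slat-top height is 397 mm.

Four posts, four rails, and a row of slats — a bed frame. Slats sit on the rails at z = 201 + 174 = 375; with slat thickness 22, the top is 397 mm.


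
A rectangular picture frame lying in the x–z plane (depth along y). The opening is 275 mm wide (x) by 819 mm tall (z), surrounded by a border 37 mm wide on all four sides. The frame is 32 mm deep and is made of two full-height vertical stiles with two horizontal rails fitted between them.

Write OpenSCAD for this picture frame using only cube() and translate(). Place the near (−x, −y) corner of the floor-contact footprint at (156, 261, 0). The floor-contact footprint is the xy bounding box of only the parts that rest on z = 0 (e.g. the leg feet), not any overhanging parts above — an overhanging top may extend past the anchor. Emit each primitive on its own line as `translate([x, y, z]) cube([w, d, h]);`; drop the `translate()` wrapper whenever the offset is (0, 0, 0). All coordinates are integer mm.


translate([156, 261, 0]) cube([37, 32, 893]);
translate([468, 261, 0]) cube([37, 32, 893]);
translate([193, 261, 0]) cube([275, 32, 37]);
translate([193, 261, 856]) cube([275, 32, 37]);


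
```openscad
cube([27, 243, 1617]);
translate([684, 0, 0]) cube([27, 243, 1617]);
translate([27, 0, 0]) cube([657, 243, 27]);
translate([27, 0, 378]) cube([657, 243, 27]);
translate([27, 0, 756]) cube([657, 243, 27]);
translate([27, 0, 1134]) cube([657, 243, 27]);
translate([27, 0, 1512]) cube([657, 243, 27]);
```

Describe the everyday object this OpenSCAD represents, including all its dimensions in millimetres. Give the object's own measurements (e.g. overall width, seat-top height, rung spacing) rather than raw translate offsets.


An open bookshelf. Two side panels, each 27 mm thick, 243 mm deep and 1617 mm tall, stand 711 mm apart (outside-to-outside). Between them sit 5 shelves, each 27 mm thick and 243 mm deep, spanning the full gap between the sides. The bottom shelf rests on the floor (its underside at z = 0) and the clear gap between one shelf's top and the next shelf's underside is 351 mm.


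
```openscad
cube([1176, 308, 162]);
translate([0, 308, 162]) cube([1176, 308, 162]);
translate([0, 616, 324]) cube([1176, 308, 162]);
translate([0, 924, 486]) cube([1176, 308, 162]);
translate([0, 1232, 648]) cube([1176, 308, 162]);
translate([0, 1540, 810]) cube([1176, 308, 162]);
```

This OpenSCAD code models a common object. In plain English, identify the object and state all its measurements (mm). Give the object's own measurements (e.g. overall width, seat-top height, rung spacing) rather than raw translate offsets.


A straight staircase of 6 solid steps. Each step is 1176 mm wide (x), 308 mm deep (y, the going) and 162 mm tall (the rise). The first step rests on the floor; each subsequent step sits one going further in +y and one rise higher in +z, directly behind and above the previous step with no overlap.


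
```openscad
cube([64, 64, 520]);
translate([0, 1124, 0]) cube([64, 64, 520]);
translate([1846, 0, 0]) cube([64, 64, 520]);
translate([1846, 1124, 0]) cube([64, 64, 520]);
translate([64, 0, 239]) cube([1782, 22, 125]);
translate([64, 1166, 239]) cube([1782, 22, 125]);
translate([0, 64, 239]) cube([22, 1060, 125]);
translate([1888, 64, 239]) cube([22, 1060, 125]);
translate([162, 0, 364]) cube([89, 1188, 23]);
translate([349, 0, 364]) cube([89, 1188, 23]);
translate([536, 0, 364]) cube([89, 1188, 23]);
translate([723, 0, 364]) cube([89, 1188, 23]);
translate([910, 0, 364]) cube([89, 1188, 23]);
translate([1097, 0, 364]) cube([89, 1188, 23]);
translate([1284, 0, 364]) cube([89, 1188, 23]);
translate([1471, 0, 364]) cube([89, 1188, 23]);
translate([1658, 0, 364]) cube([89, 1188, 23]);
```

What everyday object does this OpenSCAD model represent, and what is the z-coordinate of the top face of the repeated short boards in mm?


A bed frame. The slat-top height is 387 mm.

Four posts, four rails, and a row of slats — a bed frame. Slats sit on the rails at z = 239 + 125 = 364; with slat thickness 23, the top is 387 mm.


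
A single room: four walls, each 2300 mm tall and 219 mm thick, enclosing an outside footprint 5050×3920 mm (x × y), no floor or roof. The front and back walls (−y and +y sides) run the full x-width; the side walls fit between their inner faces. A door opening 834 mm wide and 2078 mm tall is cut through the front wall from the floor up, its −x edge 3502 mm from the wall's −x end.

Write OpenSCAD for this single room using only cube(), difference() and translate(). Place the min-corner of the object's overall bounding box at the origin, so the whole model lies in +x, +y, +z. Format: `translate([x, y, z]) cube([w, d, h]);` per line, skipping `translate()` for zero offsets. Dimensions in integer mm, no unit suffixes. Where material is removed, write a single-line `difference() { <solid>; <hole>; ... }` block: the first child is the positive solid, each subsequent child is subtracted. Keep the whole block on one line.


difference() { cube([5050, 219, 2300]); translate([3502, 0, 0]) cube([834, 219, 2078]); }
translate([0, 3701, 0]) cube([5050, 219, 2300]);
translate([0, 219, 0]) cube([219, 3482, 2300]);
translate([4831, 219, 0]) cube([219, 3482, 2300]);


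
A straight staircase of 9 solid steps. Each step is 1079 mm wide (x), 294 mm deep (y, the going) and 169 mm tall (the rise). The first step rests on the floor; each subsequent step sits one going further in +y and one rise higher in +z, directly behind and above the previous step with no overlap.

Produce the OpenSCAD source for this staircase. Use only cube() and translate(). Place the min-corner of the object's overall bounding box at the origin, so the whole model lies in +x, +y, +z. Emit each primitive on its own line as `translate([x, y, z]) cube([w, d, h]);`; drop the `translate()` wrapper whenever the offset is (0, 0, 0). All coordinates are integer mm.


cube([1079, 294, 169]);
translate([0, 294, 169]) cube([1079, 294, 169]);
translate([0, 588, 338]) cube([1079, 294, 169]);
translate([0, 882, 507]) cube([1079, 294, 169]);
translate([0, 1176, 676]) cube([1079, 294, 169]);
translate([0, 1470, 845]) cube([1079, 294, 169]);
translate([0, 1764, 1014]) cube([1079, 294, 169]);
translate([0, 2058, 1183]) cube([1079, 294, 169]);
translate([0, 2352, 1352]) cube([1079, 294, 169]);


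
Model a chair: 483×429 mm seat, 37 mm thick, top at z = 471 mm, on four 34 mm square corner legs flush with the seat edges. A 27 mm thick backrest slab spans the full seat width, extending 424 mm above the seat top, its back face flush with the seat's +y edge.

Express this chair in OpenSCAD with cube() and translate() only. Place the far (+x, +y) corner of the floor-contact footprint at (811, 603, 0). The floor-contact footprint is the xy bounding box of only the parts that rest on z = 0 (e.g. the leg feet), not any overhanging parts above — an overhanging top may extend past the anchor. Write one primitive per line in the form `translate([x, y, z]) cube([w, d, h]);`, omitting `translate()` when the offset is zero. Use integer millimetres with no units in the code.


translate([328, 174, 434]) cube([483, 429, 37]);
translate([328, 174, 0]) cube([34, 34, 434]);
translate([777, 174, 0]) cube([34, 34, 434]);
translate([328, 569, 0]) cube([34, 34, 434]);
translate([777, 569, 0]) cube([34, 34, 434]);
translate([328, 576, 471]) cube([483, 27, 424]);


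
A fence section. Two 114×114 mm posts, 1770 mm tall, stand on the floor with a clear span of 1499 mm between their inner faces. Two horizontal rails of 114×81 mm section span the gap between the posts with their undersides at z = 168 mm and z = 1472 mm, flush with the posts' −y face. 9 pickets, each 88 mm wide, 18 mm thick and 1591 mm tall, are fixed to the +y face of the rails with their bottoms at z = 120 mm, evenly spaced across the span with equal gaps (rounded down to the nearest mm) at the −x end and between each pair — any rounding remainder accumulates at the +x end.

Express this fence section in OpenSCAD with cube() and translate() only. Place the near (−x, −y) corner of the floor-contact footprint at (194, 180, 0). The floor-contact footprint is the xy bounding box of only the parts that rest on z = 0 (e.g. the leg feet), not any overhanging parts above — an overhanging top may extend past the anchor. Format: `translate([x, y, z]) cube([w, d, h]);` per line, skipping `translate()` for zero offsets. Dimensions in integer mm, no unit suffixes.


translate([194, 180, 0]) cube([114, 114, 1770]);
translate([1807, 180, 0]) cube([114, 114, 1770]);
translate([308, 180, 168]) cube([1499, 114, 81]);
translate([308, 180, 1472]) cube([1499, 114, 81]);
translate([378, 294, 120]) cube([88, 18, 1591]);
translate([536, 294, 120]) cube([88, 18, 1591]);
translate([694, 294, 120]) cube([88, 18, 1591]);
translate([852, 294, 120]) cube([88, 18, 1591]);
translate([1010, 294, 120]) cube([88, 18, 1591]);
translate([1168, 294, 120]) cube([88, 18, 1591]);
translate([1326, 294, 120]) cube([88, 18, 1591]);
translate([1484, 294, 120]) cube([88, 18, 1591]);
translate([1642, 294, 120]) cube([88, 18, 1591]);
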